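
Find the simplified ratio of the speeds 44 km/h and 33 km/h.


Ratio = 44:33
GCD = 11
Simplified = 4:3
Time ratio (same distance) = 3:4
Speed ratio = 4:3

4:3


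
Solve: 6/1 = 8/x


Cross multiply: 6 × x = 1 × 8
6x = 8
x = 8 / 6
= 1.33

1.33


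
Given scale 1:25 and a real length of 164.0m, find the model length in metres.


Model size = real / scale
= 164.0 / 25
= 6.5600 m

6.5600 m


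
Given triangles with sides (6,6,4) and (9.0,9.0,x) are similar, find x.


Scale factor = 9.0/6 = 1.5
Missing side = 4 × 1.5
= 6.0

6.0


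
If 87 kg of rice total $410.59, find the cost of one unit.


Unit rate = total / quantity
= 410.59 / 87
= $4.72 per unit

$4.72 per unit


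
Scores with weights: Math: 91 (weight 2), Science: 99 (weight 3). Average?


Numerator = 91×2 + 99×3
= 182 + 297
= 479
Total weight = 5
Weighted avg = 479/5
= 95.80

95.80


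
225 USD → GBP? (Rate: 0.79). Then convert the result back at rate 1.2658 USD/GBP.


Amount × rate = 225 × 0.79 = 177.75 GBP
Round-trip: 177.75 × 1.2658 = 225.00 USD
= 177.75 GBP, then 225.00 USD

177.75 GBP, then 225.00 USD


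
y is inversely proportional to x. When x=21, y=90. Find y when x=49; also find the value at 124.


Inverse proportion: x × y = constant
k = 21 × 90 = 1890
At x=49: k/49 = 38.57
At x=124: k/124 = 15.24
= 38.57 and 15.24

38.57 and 15.24


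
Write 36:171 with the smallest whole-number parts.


GCD(36, 171) = 9
36/9 : 171/9
= 4:19

4:19


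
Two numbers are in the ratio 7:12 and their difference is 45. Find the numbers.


Let A = 7k, B = 12k.
12k - 7k = 45
5k = 45 → k = 45/5 = 9
A = 7×9 = 63, B = 12×9 = 108
= A = 63, B = 108

A = 63, B = 108


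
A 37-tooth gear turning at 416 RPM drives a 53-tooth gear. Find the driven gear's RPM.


Gear ratio = 37:53 = 37:53
RPM_B = RPM_A × (teeth_A / teeth_B)
= 416 × (37/53)
= 290.4 RPM

290.4 RPM


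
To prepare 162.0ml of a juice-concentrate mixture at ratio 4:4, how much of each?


Total parts = 4 + 4 = 8
juice: 162.0 × 4/8 = 81.0ml
concentrate: 162.0 × 4/8 = 81.0ml
= 81.0ml and 81.0ml

81.0ml and 81.0ml


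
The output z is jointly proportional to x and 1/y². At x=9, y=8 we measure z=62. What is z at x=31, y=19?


z = k·x/y²
Solve for k using the known point: k = z·y²/x = 62×64/9 = 3968/9 ≈ 440.8889
Now evaluate at x=31, y=19:
z = k × 31 / 361 = (3968 × 31) / (9 × 361) = 123008/3249
≈ 37.8603

37.8603


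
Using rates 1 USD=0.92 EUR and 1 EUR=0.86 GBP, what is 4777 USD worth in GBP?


Step 1: 4777 USD × 0.92 = 4394.84 EUR
Step 2: 4394.84 EUR × 0.86 = 3779.56 GBP
Implied rate USD→GBP = 0.92 × 0.86 = 0.7912
= 3779.56 GBP

3779.56 GBP


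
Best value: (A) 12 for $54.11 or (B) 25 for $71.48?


Deal A: $54.11/12 = $4.5092/unit
Deal B: $71.48/25 = $2.8592/unit
B is cheaper per unit
= Deal B

Deal B


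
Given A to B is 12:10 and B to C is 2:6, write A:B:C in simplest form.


Match B: multiply A:B by 2 → 24:20
Multiply B:C by 10 → 20:60
Combined: 24:20:60
GCD = 4
= 6:5:15

6:5:15


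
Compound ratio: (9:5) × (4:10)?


Compound ratio = (9×4) : (5×10)
= 36:50
GCD = 2
= 18:25

18:25


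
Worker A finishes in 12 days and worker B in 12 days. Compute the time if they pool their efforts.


Rate of A = 1/12 per day
Rate of B = 1/12 per day
Combined rate = 1/12 + 1/12 = 24/144 ≈ 0.1667 per day
Days = 1 / combined rate = 144/24
= 6.00 days

6.00 days


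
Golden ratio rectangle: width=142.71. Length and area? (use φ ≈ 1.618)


φ = (1 + √5) / 2 ≈ 1.618
Length = width × φ = 142.71 × 1.618 = 230.90478
≈ 230.90
Area = width × length = 142.71 × 230.90478 = 32952.4211538 ≈ 32952.42
= Length: 230.90, Area: 32952.42

Length: 230.90, Area: 32952.42


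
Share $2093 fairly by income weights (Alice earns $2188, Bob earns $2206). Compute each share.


Total income = 2188 + 2206 = $4394
Alice: $2093 × 2188/4394 = $1042.21
Bob: $2093 × 2206/4394 = $1050.79
= Alice: $1042.21, Bob: $1050.79

Alice: $1042.21, Bob: $1050.79


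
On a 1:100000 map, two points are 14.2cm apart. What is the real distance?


Real distance = map distance × scale
= 14.2cm × 100000
= 1420000 cm = 14200.0 m
= 14.200 km

14.200 km


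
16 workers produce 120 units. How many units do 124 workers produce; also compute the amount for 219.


Direct proportion: y/x = constant
k = 120/16 = 7.5000
y at x=124: k × 124 = 120 × 124 / 16 = 14880/16 = 930.00
y at x=219: k × 219 = 120 × 219 / 16 = 26280/16 = 1642.50
= 930.00 and 1642.50

930.00 and 1642.50


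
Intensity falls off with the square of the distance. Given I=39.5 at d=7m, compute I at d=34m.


I₁d₁² = I₂d₂²
I₂ = I₁ × (d₁/d₂)²
= 39.5 × (7/34)²
= 39.5 × 49/1156
= 1935.5/1156
≈ 1.6743

1.6743


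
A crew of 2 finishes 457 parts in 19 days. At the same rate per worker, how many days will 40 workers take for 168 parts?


Days ∝ work / workers, so d₂ = d₁ × (m₁/m₂) × (w₂/w₁)
Workers factor (inverse): 2/40 = 0.0500
Work factor (direct): 168/457 ≈ 0.3676
d₂ = 19 × 2/40 × 168/457 = (19 × 2 × 168) / (40 × 457) = 6384/18280
≈ 0.35 days

0.35 days


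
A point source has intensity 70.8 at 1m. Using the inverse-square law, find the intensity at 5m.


I₁d₁² = I₂d₂²
I₂ = I₁ × (d₁/d₂)²
= 70.8 × (1/5)²
= 70.8 × 1/25
= 70.8/25
= 2.8320

2.8320


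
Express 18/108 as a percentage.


Percentage = (part / whole) × 100
= (18 / 108) × 100
≈ 16.67%

16.67%


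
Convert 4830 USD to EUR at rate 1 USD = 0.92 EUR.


Amount × rate = 4830 × 0.92
= 4443.60 EUR

4443.60 EUR


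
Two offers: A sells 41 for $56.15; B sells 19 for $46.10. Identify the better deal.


Deal A: $56.15/41 = $1.3695/unit
Deal B: $46.10/19 = $2.4263/unit
A is cheaper per unit
= Deal A

Deal A


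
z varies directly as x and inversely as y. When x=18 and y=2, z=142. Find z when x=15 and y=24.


z = k·x/y
Solve for k using the known point: k = z·y/x = 142×2/18 = 284/18 ≈ 15.7778
Now evaluate at x=15, y=24:
z = k × 15 / 24 = (284 × 15) / (18 × 24) = 4260/432
≈ 9.8611

9.8611


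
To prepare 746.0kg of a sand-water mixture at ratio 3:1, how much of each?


Total parts = 3 + 1 = 4
sand: 746.0 × 3/4 = 559.5kg
water: 746.0 × 1/4 = 186.5kg
= 559.5kg and 186.5kg

559.5kg and 186.5kg


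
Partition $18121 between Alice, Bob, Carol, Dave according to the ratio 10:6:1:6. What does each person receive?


Total parts = 10 + 6 + 1 + 6 = 23
Alice: 18121 × 10/23 = 7878.70
Bob: 18121 × 6/23 = 4727.22
Carol: 18121 × 1/23 = 787.87
Dave: 18121 × 6/23 = 4727.22
= Alice: $7878.70, Bob: $4727.22, Carol: $787.87, Dave: $4727.22

Alice: $7878.70, Bob: $4727.22, Carol: $787.87, Dave: $4727.22


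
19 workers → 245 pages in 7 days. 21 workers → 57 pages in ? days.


Days ∝ work / workers, so d₂ = d₁ × (m₁/m₂) × (w₂/w₁)
Workers factor (inverse): 19/21 ≈ 0.9048
Work factor (direct): 57/245 ≈ 0.2327
d₂ = 7 × 19/21 × 57/245 = (7 × 19 × 57) / (21 × 245) = 7581/5145
≈ 1.47 days

1.47 days


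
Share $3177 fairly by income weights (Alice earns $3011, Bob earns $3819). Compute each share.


Total income = 3011 + 3819 = $6830
Alice: $3177 × 3011/6830 = $1400.58
Bob: $3177 × 3819/6830 = $1776.42
= Alice: $1400.58, Bob: $1776.42

Alice: $1400.58, Bob: $1776.42


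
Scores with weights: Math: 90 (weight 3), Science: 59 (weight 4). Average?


Numerator = 90×3 + 59×4
= 270 + 236
= 506
Total weight = 7
Weighted avg = 506/7
= 72.29

72.29


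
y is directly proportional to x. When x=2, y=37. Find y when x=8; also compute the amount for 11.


Direct proportion: y/x = constant
k = 37/2 = 18.5000
y at x=8: k × 8 = 37 × 8 / 2 = 296/2 = 148.00
y at x=11: k × 11 = 37 × 11 / 2 = 407/2 = 203.50
= 148.00 and 203.50

148.00 and 203.50


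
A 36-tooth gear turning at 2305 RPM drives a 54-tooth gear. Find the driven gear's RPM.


Gear ratio = 36:54 = 2:3
RPM_B = RPM_A × (teeth_A / teeth_B)
= 2305 × (36/54)
= 1536.7 RPM

1536.7 RPM


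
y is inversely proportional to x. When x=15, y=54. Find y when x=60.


Inverse proportion: x × y = constant
k = 15 × 54 = 810
y₂ = k / 60 = 810 / 60
= 13.50

13.50


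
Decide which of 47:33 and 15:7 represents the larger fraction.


47/33 = 1.4242
15/7 = 2.1429
1.4242 < 2.1429, so 47:33 is less
= 15:7

15:7


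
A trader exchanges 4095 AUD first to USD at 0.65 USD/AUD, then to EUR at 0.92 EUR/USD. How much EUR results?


Step 1: 4095 AUD × 0.65 = 2661.75 USD
Step 2: 2661.75 USD × 0.92 = 2448.81 EUR
Implied rate AUD→EUR = 0.65 × 0.92 = 0.5980
= 2448.81 EUR

2448.81 EUR


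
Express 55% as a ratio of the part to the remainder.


55% means 55 parts out of 100; remainder = 45
Part : remainder = 55:45
GCD = 5
= 11:9

11:9


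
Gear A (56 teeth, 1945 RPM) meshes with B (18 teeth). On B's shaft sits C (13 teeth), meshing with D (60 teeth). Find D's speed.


Stage 1: RPM_B = RPM_A × t_A/t_B = 1945 × 56/18 = 108920/18 ≈ 6051.11
B and C share a shaft → RPM_C = RPM_B
Stage 2: RPM_D = RPM_C × t_C/t_D = RPM_A × (t_A×t_C)/(t_B×t_D)
Overall ratio = (56×13)/(18×60) = 728/1080
RPM_D = 1945 × 728/1080 = 1415960/1080
≈ 1311.07 RPM

1311.07 RPM


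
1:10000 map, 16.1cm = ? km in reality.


Real distance = map distance × scale
= 16.1cm × 10000
= 161000 cm = 1610.0 m
= 1.610 km

1.610 km


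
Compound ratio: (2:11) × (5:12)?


Compound ratio = (2×5) : (11×12)
= 10:132
GCD = 2
= 5:66

5:66


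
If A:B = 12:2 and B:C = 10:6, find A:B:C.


Match B: multiply A:B by 10 → 120:20
Multiply B:C by 2 → 20:12
Combined: 120:20:12
GCD = 4
= 30:5:3

30:5:3


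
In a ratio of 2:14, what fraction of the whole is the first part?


Total parts = 2 + 14 = 16
First part: 2/16 = 1/8
= 1/8

1/8


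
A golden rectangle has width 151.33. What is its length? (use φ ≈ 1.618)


φ = (1 + √5) / 2 ≈ 1.618
Length = width × φ = 151.33 × 1.618 = 244.85194
≈ 244.85

244.85


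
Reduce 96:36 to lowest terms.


GCD(96, 36) = 12
96/12 : 36/12
= 8:3

8:3


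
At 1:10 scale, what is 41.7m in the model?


Model size = real / scale
= 41.7 / 10
= 4.1700 m

4.1700 m


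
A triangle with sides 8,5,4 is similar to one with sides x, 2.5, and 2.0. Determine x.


Scale factor = 2.5/5 = 0.5
Missing side = 8 × 0.5
= 4.0

4.0


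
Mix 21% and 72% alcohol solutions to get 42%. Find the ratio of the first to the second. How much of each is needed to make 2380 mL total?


Let x parts of 21% mix with y parts of 72%.
21x + 72y = 42(x + y)
21x + 72y = 42x + 42y
x(21 - 42) = y(42 - 72)
x/y = (72 - 42)/(42 - 21) = 30/21
Simplify: 10:7
Total parts = 17; one part = 2380/17 = 140.00 mL
21% solution: 10×140.00 = 1400.00 mL
72% solution: 7×140.00 = 980.00 mL
= ratio 10:7; 1400.00 mL and 980.00 mL

ratio 10:7; 1400.00 mL and 980.00 mL


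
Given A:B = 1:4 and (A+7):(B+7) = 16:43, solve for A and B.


Let A = 1k, B = 4k.
(1k + 7) / (4k + 7) = 16/43
Cross-multiply: 43(1k + 7) = 16(4k + 7)
43k + 301 = 64k + 112
43k - 64k = 112 - 301
-21k = -189
k = -189/-21 = 9
A = 1×9 = 9, B = 4×9 = 36
= A = 9, B = 36

A = 9, B = 36


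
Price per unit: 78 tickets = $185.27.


Unit rate = total / quantity
= 185.27 / 78
= $2.38 per unit

$2.38 per unit


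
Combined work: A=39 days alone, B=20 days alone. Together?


Rate of A = 1/39 per day
Rate of B = 1/20 per day
Combined rate = 1/39 + 1/20 = 59/780 ≈ 0.0756 per day
Days = 1 / combined rate = 780/59
≈ 13.22 days

13.22 days


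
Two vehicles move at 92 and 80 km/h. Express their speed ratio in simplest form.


Ratio = 92:80
GCD = 4
Simplified = 23:20
Time ratio (same distance) = 20:23
Speed ratio = 23:20

23:20


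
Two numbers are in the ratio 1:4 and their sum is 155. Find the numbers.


Let A = 1k, B = 4k.
1k + 4k = 155
5k = 155 → k = 155/5 = 31
A = 1×31 = 31, B = 4×31 = 124
= A = 31, B = 124

A = 31, B = 124


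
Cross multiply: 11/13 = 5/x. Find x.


Cross multiply: 11 × x = 13 × 5
11x = 65
x = 65 / 11
= 5.91

5.91


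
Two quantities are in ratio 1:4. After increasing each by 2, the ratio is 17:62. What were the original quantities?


Let A = 1k, B = 4k.
(1k + 2) / (4k + 2) = 17/62
Cross-multiply: 62(1k + 2) = 17(4k + 2)
62k + 124 = 68k + 34
62k - 68k = 34 - 124
-6k = -90
k = -90/-6 = 15
A = 1×15 = 15, B = 4×15 = 60
= A = 15, B = 60

A = 15, B = 60


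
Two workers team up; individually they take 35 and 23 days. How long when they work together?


Rate of A = 1/35 per day
Rate of B = 1/23 per day
Combined rate = 1/35 + 1/23 = 58/805 ≈ 0.0720 per day
Days = 1 / combined rate = 805/58
≈ 13.88 days

13.88 days


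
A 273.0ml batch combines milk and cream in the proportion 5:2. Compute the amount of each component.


Total parts = 5 + 2 = 7
milk: 273.0 × 5/7 = 195.0ml
cream: 273.0 × 2/7 = 78.0ml
= 195.0ml and 78.0ml

195.0ml and 78.0ml


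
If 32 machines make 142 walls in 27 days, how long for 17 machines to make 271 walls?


Days ∝ work / workers, so d₂ = d₁ × (m₁/m₂) × (w₂/w₁)
Workers factor (inverse): 32/17 ≈ 1.8824
Work factor (direct): 271/142 ≈ 1.9085
d₂ = 27 × 32/17 × 271/142 = (27 × 32 × 271) / (17 × 142) = 234144/2414
≈ 96.99 days

96.99 days


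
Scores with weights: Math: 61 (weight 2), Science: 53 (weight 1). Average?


Numerator = 61×2 + 53×1
= 122 + 53
= 175
Total weight = 3
Weighted avg = 175/3
= 58.33

58.33


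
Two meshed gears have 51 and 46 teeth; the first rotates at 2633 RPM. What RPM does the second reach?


Gear ratio = 51:46 = 51:46
RPM_B = RPM_A × (teeth_A / teeth_B)
= 2633 × (51/46)
= 2919.2 RPM

2919.2 RPM


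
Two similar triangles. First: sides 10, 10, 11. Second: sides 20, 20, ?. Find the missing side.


Scale factor = 20/10 = 2
Missing side = 11 × 2
= 22.0

22.0


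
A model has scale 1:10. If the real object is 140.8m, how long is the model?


Model size = real / scale
= 140.8 / 10
= 14.0800 m

14.0800 m


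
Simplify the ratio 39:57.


GCD(39, 57) = 3
39/3 : 57/3
= 13:19

13:19


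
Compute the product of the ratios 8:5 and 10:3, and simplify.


Compound ratio = (8×10) : (5×3)
= 80:15
GCD = 5
= 16:3

16:3


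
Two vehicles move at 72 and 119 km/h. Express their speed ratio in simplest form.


Ratio = 72:119
GCD = 1
Simplified = 72:119
Time ratio (same distance) = 119:72
Speed ratio = 72:119

72:119


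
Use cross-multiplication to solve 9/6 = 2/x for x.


Cross multiply: 9 × x = 6 × 2
9x = 12
x = 12 / 9
= 1.33

1.33


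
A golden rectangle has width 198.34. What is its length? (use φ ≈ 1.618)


φ = (1 + √5) / 2 ≈ 1.618
Length = width × φ = 198.34 × 1.618 = 320.91412
≈ 320.91

320.91


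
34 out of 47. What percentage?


Percentage = (part / whole) × 100
= (34 / 47) × 100
≈ 72.34%

72.34%


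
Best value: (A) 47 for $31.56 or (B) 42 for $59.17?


Deal A: $31.56/47 = $0.6715/unit
Deal B: $59.17/42 = $1.4088/unit
A is cheaper per unit
= Deal A

Deal A


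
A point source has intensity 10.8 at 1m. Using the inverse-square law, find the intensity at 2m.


I₁d₁² = I₂d₂²
I₂ = I₁ × (d₁/d₂)²
= 10.8 × (1/2)²
= 10.8 × 1/4
= 10.8/4
= 2.7000

2.7000


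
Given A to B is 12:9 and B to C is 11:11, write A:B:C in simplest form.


Match B: multiply A:B by 11 → 132:99
Multiply B:C by 9 → 99:99
Combined: 132:99:99
GCD = 33
= 4:3:3

4:3:3


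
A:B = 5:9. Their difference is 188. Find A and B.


Let A = 5k, B = 9k.
9k - 5k = 188
4k = 188 → k = 188/4 = 47
A = 5×47 = 235, B = 9×47 = 423
= A = 235, B = 423

A = 235, B = 423


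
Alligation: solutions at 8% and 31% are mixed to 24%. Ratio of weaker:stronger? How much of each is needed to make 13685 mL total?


Let x parts of 8% mix with y parts of 31%.
8x + 31y = 24(x + y)
8x + 31y = 24x + 24y
x(8 - 24) = y(24 - 31)
x/y = (31 - 24)/(24 - 8) = 7/16
Simplify: 7:16
Total parts = 23; one part = 13685/23 = 595.00 mL
8% solution: 7×595.00 = 4165.00 mL
31% solution: 16×595.00 = 9520.00 mL
= ratio 7:16; 4165.00 mL and 9520.00 mL

ratio 7:16; 4165.00 mL and 9520.00 mL


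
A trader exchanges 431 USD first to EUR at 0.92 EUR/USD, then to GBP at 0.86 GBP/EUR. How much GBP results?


Step 1: 431 USD × 0.92 = 396.52 EUR
Step 2: 396.52 EUR × 0.86 = 341.01 GBP
Implied rate USD→GBP = 0.92 × 0.86 = 0.7912
= 341.01 GBP

341.01 GBP


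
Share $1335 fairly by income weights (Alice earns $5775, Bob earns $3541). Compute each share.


Total income = 5775 + 3541 = $9316
Alice: $1335 × 5775/9316 = $827.57
Bob: $1335 × 3541/9316 = $507.43
= Alice: $827.57, Bob: $507.43

Alice: $827.57, Bob: $507.43


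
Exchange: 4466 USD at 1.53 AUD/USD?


Amount × rate = 4466 × 1.53
= 6832.98 AUD

6832.98 AUD


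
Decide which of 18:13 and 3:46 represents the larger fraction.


18/13 = 1.3846
3/46 = 0.0652
1.3846 > 0.0652, so 18:13 is greater
= 18:13

18:13


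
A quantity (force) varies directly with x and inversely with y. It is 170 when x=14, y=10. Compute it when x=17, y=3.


z = k·x/y
Solve for k using the known point: k = z·y/x = 170×10/14 = 1700/14 ≈ 121.4286
Now evaluate at x=17, y=3:
z = k × 17 / 3 = (1700 × 17) / (14 × 3) = 28900/42
≈ 688.0952

688.0952


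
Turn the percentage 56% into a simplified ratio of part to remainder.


56% means 56 parts out of 100; remainder = 44
Part : remainder = 56:44
GCD = 4
= 14:11

14:11


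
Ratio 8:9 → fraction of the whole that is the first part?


Total parts = 8 + 9 = 17
First part: 8/17 = 8/17
= 8/17

8/17


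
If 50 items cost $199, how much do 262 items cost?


Direct proportion: y/x = constant
k = 199/50 = 3.9800
y₂ = k × 262 = 199 × 262 / 50 = 52138/50
= 1042.76

1042.76


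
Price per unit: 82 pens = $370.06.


Unit rate = total / quantity
= 370.06 / 82
= $4.51 per unit

$4.51 per unit


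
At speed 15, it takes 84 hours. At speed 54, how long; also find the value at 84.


Inverse proportion: x × y = constant
k = 15 × 84 = 1260
At x=54: k/54 = 23.33
At x=84: k/84 = 15.00
= 23.33 and 15.00

23.33 and 15.00


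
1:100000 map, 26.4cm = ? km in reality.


Real distance = map distance × scale
= 26.4cm × 100000
= 2640000 cm = 26400.0 m
= 26.400 km

26.400 km


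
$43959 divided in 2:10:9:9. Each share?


Total parts = 2 + 10 + 9 + 9 = 30
Part 1: 43959 × 2/30 = 2930.60
Part 2: 43959 × 10/30 = 14653.00
Part 3: 43959 × 9/30 = 13187.70
Part 4: 43959 × 9/30 = 13187.70
= Part 1: $2930.60, Part 2: $14653.00, Part 3: $13187.70, Part 4: $13187.70

Part 1: $2930.60, Part 2: $14653.00, Part 3: $13187.70, Part 4: $13187.70


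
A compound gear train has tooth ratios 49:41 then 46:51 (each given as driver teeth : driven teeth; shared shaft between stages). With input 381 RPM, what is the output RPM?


Stage 1: RPM_B = RPM_A × t_A/t_B = 381 × 49/41 = 18669/41 ≈ 455.34
B and C share a shaft → RPM_C = RPM_B
Stage 2: RPM_D = RPM_C × t_C/t_D = RPM_A × (t_A×t_C)/(t_B×t_D)
Overall ratio = (49×46)/(41×51) = 2254/2091
RPM_D = 381 × 2254/2091 = 858774/2091
≈ 410.70 RPM

410.70 RPM


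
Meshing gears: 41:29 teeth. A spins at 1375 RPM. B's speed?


Gear ratio = 41:29 = 41:29
RPM_B = RPM_A × (teeth_A / teeth_B)
= 1375 × (41/29)
= 1944.0 RPM

1944.0 RPM


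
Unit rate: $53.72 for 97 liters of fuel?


Unit rate = total / quantity
= 53.72 / 97
= $0.55 per unit

$0.55 per unit


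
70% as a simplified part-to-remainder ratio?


70% means 70 parts out of 100; remainder = 30
Part : remainder = 70:30
GCD = 10
= 7:3

7:3


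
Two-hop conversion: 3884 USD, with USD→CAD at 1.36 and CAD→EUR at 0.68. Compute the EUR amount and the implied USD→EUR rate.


Step 1: 3884 USD × 1.36 = 5282.24 CAD
Step 2: 5282.24 CAD × 0.68 = 3591.92 EUR
Implied rate USD→EUR = 1.36 × 0.68 = 0.9248
= 3591.92 EUR; implied rate 0.9248 EUR/USD

3591.92 EUR; implied rate 0.9248 EUR/USD


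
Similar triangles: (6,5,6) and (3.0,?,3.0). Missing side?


Scale factor = 3.0/6 = 0.5
Missing side = 5 × 0.5
= 2.5

2.5


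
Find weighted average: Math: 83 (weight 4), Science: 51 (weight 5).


Numerator = 83×4 + 51×5
= 332 + 255
= 587
Total weight = 9
Weighted avg = 587/9
= 65.22

65.22


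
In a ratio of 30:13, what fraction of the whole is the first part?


Total parts = 30 + 13 = 43
First part: 30/43 = 30/43
= 30/43

30/43


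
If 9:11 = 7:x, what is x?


Cross multiply: 9 × x = 11 × 7
9x = 77
x = 77 / 9
= 8.56

8.56


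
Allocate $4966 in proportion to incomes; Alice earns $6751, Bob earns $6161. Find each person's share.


Total income = 6751 + 6161 = $12912
Alice: $4966 × 6751/12912 = $2596.46
Bob: $4966 × 6161/12912 = $2369.54
= Alice: $2596.46, Bob: $2369.54

Alice: $2596.46, Bob: $2369.54


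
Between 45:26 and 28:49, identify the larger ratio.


45/26 = 1.7308
28/49 = 0.5714
1.7308 > 0.5714, so 45:26 is greater
= 45:26

45:26


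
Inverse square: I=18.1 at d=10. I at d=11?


I₁d₁² = I₂d₂²
I₂ = I₁ × (d₁/d₂)²
= 18.1 × (10/11)²
= 18.1 × 100/121
= 1810/121
≈ 14.9587

14.9587


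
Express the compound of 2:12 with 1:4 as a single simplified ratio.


Compound ratio = (2×1) : (12×4)
= 2:48
GCD = 2
= 1:24

1:24


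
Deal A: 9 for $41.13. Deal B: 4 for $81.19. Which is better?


Deal A: $41.13/9 = $4.5700/unit
Deal B: $81.19/4 = $20.2975/unit
A is cheaper per unit
= Deal A

Deal A


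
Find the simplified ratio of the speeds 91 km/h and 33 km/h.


Ratio = 91:33
GCD = 1
Simplified = 91:33
Time ratio (same distance) = 33:91
Speed ratio = 91:33

91:33


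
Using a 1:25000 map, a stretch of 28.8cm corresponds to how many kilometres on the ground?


Real distance = map distance × scale
= 28.8cm × 25000
= 720000 cm = 7200.0 m
= 7.200 km

7.200 km


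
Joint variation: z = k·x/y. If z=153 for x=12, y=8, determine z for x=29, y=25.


z = k·x/y
Solve for k using the known point: k = z·y/x = 153×8/12 = 1224/12 = 102.0000
Now evaluate at x=29, y=25:
z = k × 29 / 25 = (1224 × 29) / (12 × 25) = 35496/300
= 118.3200

118.3200


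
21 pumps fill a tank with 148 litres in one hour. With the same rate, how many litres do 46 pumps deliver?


Direct proportion: y/x = constant
k = 148/21 ≈ 7.0476
y₂ = k × 46 = 148 × 46 / 21 = 6808/21
≈ 324.19

324.19


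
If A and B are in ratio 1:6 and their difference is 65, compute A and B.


Let A = 1k, B = 6k.
6k - 1k = 65
5k = 65 → k = 65/5 = 13
A = 1×13 = 13, B = 6×13 = 78
= A = 13, B = 78

A = 13, B = 78


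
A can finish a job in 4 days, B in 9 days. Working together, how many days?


Rate of A = 1/4 per day
Rate of B = 1/9 per day
Combined rate = 1/4 + 1/9 = 13/36 ≈ 0.3611 per day
Days = 1 / combined rate = 36/13
≈ 2.77 days

2.77 days


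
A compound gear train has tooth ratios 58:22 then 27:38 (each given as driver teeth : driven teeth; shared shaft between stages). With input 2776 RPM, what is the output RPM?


Stage 1: RPM_B = RPM_A × t_A/t_B = 2776 × 58/22 = 161008/22 ≈ 7318.55
B and C share a shaft → RPM_C = RPM_B
Stage 2: RPM_D = RPM_C × t_C/t_D = RPM_A × (t_A×t_C)/(t_B×t_D)
Overall ratio = (58×27)/(22×38) = 1566/836
RPM_D = 2776 × 1566/836 = 4347216/836
≈ 5200.02 RPM

5200.02 RPM


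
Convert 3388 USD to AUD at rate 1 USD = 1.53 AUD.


Amount × rate = 3388 × 1.53
= 5183.64 AUD

5183.64 AUD


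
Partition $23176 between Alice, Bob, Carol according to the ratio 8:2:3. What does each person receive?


Total parts = 8 + 2 + 3 = 13
Alice: 23176 × 8/13 = 14262.15
Bob: 23176 × 2/13 = 3565.54
Carol: 23176 × 3/13 = 5348.31
= Alice: $14262.15, Bob: $3565.54, Carol: $5348.31

Alice: $14262.15, Bob: $3565.54, Carol: $5348.31


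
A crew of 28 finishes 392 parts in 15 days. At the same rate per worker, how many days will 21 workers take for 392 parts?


Days ∝ work / workers, so d₂ = d₁ × (m₁/m₂) × (w₂/w₁)
Workers factor (inverse): 28/21 ≈ 1.3333
Work factor (direct): 392/392 = 1.0000
d₂ = 15 × 28/21 × 392/392 = (15 × 28 × 392) / (21 × 392) = 164640/8232
= 20.00 days

20.00 days


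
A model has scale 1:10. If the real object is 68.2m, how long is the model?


Model size = real / scale
= 68.2 / 10
= 6.8200 m

6.8200 m


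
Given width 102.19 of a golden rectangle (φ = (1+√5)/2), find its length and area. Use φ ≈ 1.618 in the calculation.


φ = (1 + √5) / 2 ≈ 1.618
Length = width × φ = 102.19 × 1.618 = 165.34342
≈ 165.34
Area = width × length = 102.19 × 165.34342 = 16896.4440898 ≈ 16896.44
= Length: 165.34, Area: 16896.44

Length: 165.34, Area: 16896.44


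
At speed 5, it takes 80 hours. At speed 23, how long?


Inverse proportion: x × y = constant
k = 5 × 80 = 400
y₂ = k / 23 = 400 / 23
= 17.39

17.39


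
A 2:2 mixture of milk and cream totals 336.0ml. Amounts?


Total parts = 2 + 2 = 4
milk: 336.0 × 2/4 = 168.0ml
cream: 336.0 × 2/4 = 168.0ml
= 168.0ml and 168.0ml

168.0ml and 168.0ml


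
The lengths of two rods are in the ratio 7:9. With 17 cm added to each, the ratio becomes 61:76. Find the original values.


Let A = 7k, B = 9k.
(7k + 17) / (9k + 17) = 61/76
Cross-multiply: 76(7k + 17) = 61(9k + 17)
532k + 1292 = 549k + 1037
532k - 549k = 1037 - 1292
-17k = -255
k = -255/-17 = 15
A = 7×15 = 105, B = 9×15 = 135
= A = 105, B = 135

A = 105, B = 135


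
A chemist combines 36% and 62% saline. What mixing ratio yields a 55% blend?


Let x parts of 36% mix with y parts of 62%.
36x + 62y = 55(x + y)
36x + 62y = 55x + 55y
x(36 - 55) = y(55 - 62)
x/y = (62 - 55)/(55 - 36) = 7/19
Simplify: 7:19
= 7:19

7:19


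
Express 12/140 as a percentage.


Percentage = (part / whole) × 100
= (12 / 140) × 100
≈ 8.57%

8.57%


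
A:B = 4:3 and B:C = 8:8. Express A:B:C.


Match B: multiply A:B by 8 → 32:24
Multiply B:C by 3 → 24:24
Combined: 32:24:24
GCD = 8
= 4:3:3

4:3:3


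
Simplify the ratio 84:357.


GCD(84, 357) = 21
84/21 : 357/21
= 4:17

4:17


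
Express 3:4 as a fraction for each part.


Total parts = 3 + 4 = 7
First part: 3/7 = 3/7
Second part: 4/7 = 4/7
= 3/7 and 4/7

3/7 and 4/7


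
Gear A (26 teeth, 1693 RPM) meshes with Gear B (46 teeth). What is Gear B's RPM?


Gear ratio = 26:46 = 13:23
RPM_B = RPM_A × (teeth_A / teeth_B)
= 1693 × (26/46)
= 956.9 RPM

956.9 RPM


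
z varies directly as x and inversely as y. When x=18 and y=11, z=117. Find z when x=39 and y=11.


z = k·x/y
Solve for k using the known point: k = z·y/x = 117×11/18 = 1287/18 = 71.5000
Now evaluate at x=39, y=11:
z = k × 39 / 11 = (1287 × 39) / (18 × 11) = 50193/198
= 253.5000

253.5000


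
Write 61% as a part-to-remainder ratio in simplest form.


61% means 61 parts out of 100; remainder = 39
Part : remainder = 61:39
GCD = 1
= 61:39

61:39


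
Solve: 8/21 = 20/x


Cross multiply: 8 × x = 21 × 20
8x = 420
x = 420 / 8
= 52.50

52.50


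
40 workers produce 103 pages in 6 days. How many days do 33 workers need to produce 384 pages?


Days ∝ work / workers, so d₂ = d₁ × (m₁/m₂) × (w₂/w₁)
Workers factor (inverse): 40/33 ≈ 1.2121
Work factor (direct): 384/103 ≈ 3.7282
d₂ = 6 × 40/33 × 384/103 = (6 × 40 × 384) / (33 × 103) = 92160/3399
≈ 27.11 days

27.11 days


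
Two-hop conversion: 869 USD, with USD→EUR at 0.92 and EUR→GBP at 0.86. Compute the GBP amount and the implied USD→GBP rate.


Step 1: 869 USD × 0.92 = 799.48 EUR
Step 2: 799.48 EUR × 0.86 = 687.55 GBP
Implied rate USD→GBP = 0.92 × 0.86 = 0.7912
= 687.55 GBP; implied rate 0.7912 GBP/USD

687.55 GBP; implied rate 0.7912 GBP/USD


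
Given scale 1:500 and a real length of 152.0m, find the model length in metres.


Model size = real / scale
= 152.0 / 500
= 0.3040 m

0.3040 m


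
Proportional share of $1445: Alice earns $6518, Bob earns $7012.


Total income = 6518 + 7012 = $13530
Alice: $1445 × 6518/13530 = $696.12
Bob: $1445 × 7012/13530 = $748.88
= Alice: $696.12, Bob: $748.88

Alice: $696.12, Bob: $748.88


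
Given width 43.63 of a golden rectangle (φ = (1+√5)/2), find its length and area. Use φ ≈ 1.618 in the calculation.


φ = (1 + √5) / 2 ≈ 1.618
Length = width × φ = 43.63 × 1.618 = 70.59334
≈ 70.59
Area = width × length = 43.63 × 70.59334 = 3079.9874242 ≈ 3079.99
= Length: 70.59, Area: 3079.99

Length: 70.59, Area: 3079.99


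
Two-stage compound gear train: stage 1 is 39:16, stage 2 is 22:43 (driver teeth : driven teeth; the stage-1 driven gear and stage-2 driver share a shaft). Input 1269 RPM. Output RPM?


Stage 1: RPM_B = RPM_A × t_A/t_B = 1269 × 39/16 = 49491/16 ≈ 3093.19
B and C share a shaft → RPM_C = RPM_B
Stage 2: RPM_D = RPM_C × t_C/t_D = RPM_A × (t_A×t_C)/(t_B×t_D)
Overall ratio = (39×22)/(16×43) = 858/688
RPM_D = 1269 × 858/688 = 1088802/688
≈ 1582.56 RPM

1582.56 RPM


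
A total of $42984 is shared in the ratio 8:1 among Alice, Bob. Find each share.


Total parts = 8 + 1 = 9
Alice: 42984 × 8/9 = 38208.00
Bob: 42984 × 1/9 = 4776.00
= Alice: $38208.00, Bob: $4776.00

Alice: $38208.00, Bob: $4776.00


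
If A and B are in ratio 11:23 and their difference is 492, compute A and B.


Let A = 11k, B = 23k.
23k - 11k = 492
12k = 492 → k = 492/12 = 41
A = 11×41 = 451, B = 23×41 = 943
= A = 451, B = 943

A = 451, B = 943


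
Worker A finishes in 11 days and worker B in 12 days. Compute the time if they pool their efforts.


Rate of A = 1/11 per day
Rate of B = 1/12 per day
Combined rate = 1/11 + 1/12 = 23/132 ≈ 0.1742 per day
Days = 1 / combined rate = 132/23
≈ 5.74 days

5.74 days


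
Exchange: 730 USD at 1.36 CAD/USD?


Amount × rate = 730 × 1.36
= 992.80 CAD

992.80 CAD


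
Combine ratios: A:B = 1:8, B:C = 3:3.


Match B: multiply A:B by 3 → 3:24
Multiply B:C by 8 → 24:24
Combined: 3:24:24
GCD = 3
= 1:8:8

1:8:8


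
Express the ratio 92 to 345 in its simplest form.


GCD(92, 345) = 23
92/23 : 345/23
= 4:15

4:15


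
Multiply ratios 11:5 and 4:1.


Compound ratio = (11×4) : (5×1)
= 44:5
GCD = 1
= 44:5

44:5


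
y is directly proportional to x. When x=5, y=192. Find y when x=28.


Direct proportion: y/x = constant
k = 192/5 = 38.4000
y₂ = k × 28 = 192 × 28 / 5 = 5376/5
= 1075.20

1075.20


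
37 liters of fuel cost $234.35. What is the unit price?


Unit rate = total / quantity
= 234.35 / 37
= $6.33 per unit

$6.33 per unit


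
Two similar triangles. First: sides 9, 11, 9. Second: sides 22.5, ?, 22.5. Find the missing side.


Scale factor = 22.5/9 = 2.5
Missing side = 11 × 2.5
= 27.5

27.5


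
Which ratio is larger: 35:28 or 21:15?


35/28 = 1.2500
21/15 = 1.4000
1.2500 < 1.4000, so 35:28 is less
= 21:15

21:15


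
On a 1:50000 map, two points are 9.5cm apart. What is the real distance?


Real distance = map distance × scale
= 9.5cm × 50000
= 475000 cm = 4750.0 m
= 4.750 km

4.750 km


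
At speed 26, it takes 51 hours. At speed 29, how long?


Inverse proportion: x × y = constant
k = 26 × 51 = 1326
y₂ = k / 29 = 1326 / 29
= 45.72

45.72


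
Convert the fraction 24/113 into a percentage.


Percentage = (part / whole) × 100
= (24 / 113) × 100
≈ 21.24%

21.24%


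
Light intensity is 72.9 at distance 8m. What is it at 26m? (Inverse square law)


I₁d₁² = I₂d₂²
I₂ = I₁ × (d₁/d₂)²
= 72.9 × (8/26)²
= 72.9 × 64/676
= 4665.6/676
≈ 6.9018

6.9018


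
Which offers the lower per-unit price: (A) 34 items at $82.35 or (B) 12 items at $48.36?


Deal A: $82.35/34 = $2.4221/unit
Deal B: $48.36/12 = $4.0300/unit
A is cheaper per unit
= Deal A

Deal A


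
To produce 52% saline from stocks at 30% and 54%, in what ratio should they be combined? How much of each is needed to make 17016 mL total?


Let x parts of 30% mix with y parts of 54%.
30x + 54y = 52(x + y)
30x + 54y = 52x + 52y
x(30 - 52) = y(52 - 54)
x/y = (54 - 52)/(52 - 30) = 2/22
Simplify: 1:11
Total parts = 12; one part = 17016/12 = 1418.00 mL
30% solution: 1×1418.00 = 1418.00 mL
54% solution: 11×1418.00 = 15598.00 mL
= ratio 1:11; 1418.00 mL and 15598.00 mL

ratio 1:11; 1418.00 mL and 15598.00 mL


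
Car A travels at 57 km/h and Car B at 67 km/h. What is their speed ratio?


Ratio = 57:67
GCD = 1
Simplified = 57:67
Time ratio (same distance) = 67:57
Speed ratio = 57:67

57:67


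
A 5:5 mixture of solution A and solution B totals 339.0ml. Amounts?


Total parts = 5 + 5 = 10
solution A: 339.0 × 5/10 = 169.5ml
solution B: 339.0 × 5/10 = 169.5ml
= 169.5ml and 169.5ml

169.5ml and 169.5ml


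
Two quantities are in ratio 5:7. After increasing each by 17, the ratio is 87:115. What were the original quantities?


Let A = 5k, B = 7k.
(5k + 17) / (7k + 17) = 87/115
Cross-multiply: 115(5k + 17) = 87(7k + 17)
575k + 1955 = 609k + 1479
575k - 609k = 1479 - 1955
-34k = -476
k = -476/-34 = 14
A = 5×14 = 70, B = 7×14 = 98
= A = 70, B = 98

A = 70, B = 98


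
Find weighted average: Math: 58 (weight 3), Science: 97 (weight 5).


Numerator = 58×3 + 97×5
= 174 + 485
= 659
Total weight = 8
Weighted avg = 659/8
= 82.38

82.38


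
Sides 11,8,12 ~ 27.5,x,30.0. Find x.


Scale factor = 27.5/11 = 2.5
Missing side = 8 × 2.5
= 20.0

20.0


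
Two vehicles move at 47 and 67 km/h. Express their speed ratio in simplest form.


Ratio = 47:67
GCD = 1
Simplified = 47:67
Time ratio (same distance) = 67:47
Speed ratio = 47:67

47:67


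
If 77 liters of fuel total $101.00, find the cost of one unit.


Unit rate = total / quantity
= 101.00 / 77
= $1.31 per unit

$1.31 per unit


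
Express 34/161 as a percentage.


Percentage = (part / whole) × 100
= (34 / 161) × 100
≈ 21.12%

21.12%


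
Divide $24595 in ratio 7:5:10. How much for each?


Total parts = 7 + 5 + 10 = 22
Part 1: 24595 × 7/22 = 7825.68
Part 2: 24595 × 5/22 = 5589.77
Part 3: 24595 × 10/22 = 11179.55
= Part 1: $7825.68, Part 2: $5589.77, Part 3: $11179.55

Part 1: $7825.68, Part 2: $5589.77, Part 3: $11179.55


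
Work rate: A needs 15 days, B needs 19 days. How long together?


Rate of A = 1/15 per day
Rate of B = 1/19 per day
Combined rate = 1/15 + 1/19 = 34/285 ≈ 0.1193 per day
Days = 1 / combined rate = 285/34
≈ 8.38 days

8.38 days


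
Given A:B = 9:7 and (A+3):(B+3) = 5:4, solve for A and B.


Let A = 9k, B = 7k.
(9k + 3) / (7k + 3) = 5/4
Cross-multiply: 4(9k + 3) = 5(7k + 3)
36k + 12 = 35k + 15
36k - 35k = 15 - 12
1k = 3
k = 3/1 = 3
A = 9×3 = 27, B = 7×3 = 21
= A = 27, B = 21

A = 27, B = 21


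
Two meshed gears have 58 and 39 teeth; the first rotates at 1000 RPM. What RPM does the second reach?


Gear ratio = 58:39 = 58:39
RPM_B = RPM_A × (teeth_A / teeth_B)
= 1000 × (58/39)
= 1487.2 RPM

1487.2 RPM


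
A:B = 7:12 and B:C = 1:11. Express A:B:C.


Match B: multiply A:B by 1 → 7:12
Multiply B:C by 12 → 12:132
Combined: 7:12:132
GCD = 1
= 7:12:132

7:12:132


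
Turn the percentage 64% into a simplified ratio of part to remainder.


64% means 64 parts out of 100; remainder = 36
Part : remainder = 64:36
GCD = 4
= 16:9

16:9


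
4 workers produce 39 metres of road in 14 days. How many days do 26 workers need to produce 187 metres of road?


Days ∝ work / workers, so d₂ = d₁ × (m₁/m₂) × (w₂/w₁)
Workers factor (inverse): 4/26 ≈ 0.1538
Work factor (direct): 187/39 ≈ 4.7949
d₂ = 14 × 4/26 × 187/39 = (14 × 4 × 187) / (26 × 39) = 10472/1014
≈ 10.33 days

10.33 days


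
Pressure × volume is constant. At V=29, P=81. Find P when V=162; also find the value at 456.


Inverse proportion: x × y = constant
k = 29 × 81 = 2349
At x=162: k/162 = 14.50
At x=456: k/456 = 5.15
= 14.50 and 5.15

14.50 and 5.15


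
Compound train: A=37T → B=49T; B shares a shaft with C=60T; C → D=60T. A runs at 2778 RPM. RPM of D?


Stage 1: RPM_B = RPM_A × t_A/t_B = 2778 × 37/49 = 102786/49 ≈ 2097.67
B and C share a shaft → RPM_C = RPM_B
Stage 2: RPM_D = RPM_C × t_C/t_D = RPM_A × (t_A×t_C)/(t_B×t_D)
Overall ratio = (37×60)/(49×60) = 2220/2940
RPM_D = 2778 × 2220/2940 = 6167160/2940
≈ 2097.67 RPM

2097.67 RPM


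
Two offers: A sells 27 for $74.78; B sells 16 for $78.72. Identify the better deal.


Deal A: $74.78/27 = $2.7696/unit
Deal B: $78.72/16 = $4.9200/unit
A is cheaper per unit
= Deal A

Deal A


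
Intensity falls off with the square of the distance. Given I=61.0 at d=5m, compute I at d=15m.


I₁d₁² = I₂d₂²
I₂ = I₁ × (d₁/d₂)²
= 61.0 × (5/15)²
= 61.0 × 25/225
= 1525/225
≈ 6.7778

6.7778


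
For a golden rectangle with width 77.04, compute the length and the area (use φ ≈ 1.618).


φ = (1 + √5) / 2 ≈ 1.618
Length = width × φ = 77.04 × 1.618 = 124.65072
≈ 124.65
Area = width × length = 77.04 × 124.65072 = 9603.0914688 ≈ 9603.09
= Length: 124.65, Area: 9603.09

Length: 124.65, Area: 9603.09


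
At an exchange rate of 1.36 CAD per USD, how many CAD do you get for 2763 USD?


Amount × rate = 2763 × 1.36
= 3757.68 CAD

3757.68 CAD


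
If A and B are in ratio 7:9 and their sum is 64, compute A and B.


Let A = 7k, B = 9k.
7k + 9k = 64
16k = 64 → k = 64/16 = 4
A = 7×4 = 28, B = 9×4 = 36
= A = 28, B = 36

A = 28, B = 36


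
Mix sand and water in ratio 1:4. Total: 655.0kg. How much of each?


Total parts = 1 + 4 = 5
sand: 655.0 × 1/5 = 131.0kg
water: 655.0 × 4/5 = 524.0kg
= 131.0kg and 524.0kg

131.0kg and 524.0kg


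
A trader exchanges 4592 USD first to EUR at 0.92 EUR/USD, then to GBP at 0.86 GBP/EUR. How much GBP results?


Step 1: 4592 USD × 0.92 = 4224.64 EUR
Step 2: 4224.64 EUR × 0.86 = 3633.19 GBP
Implied rate USD→GBP = 0.92 × 0.86 = 0.7912
= 3633.19 GBP

3633.19 GBP


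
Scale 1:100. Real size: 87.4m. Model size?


Model size = real / scale
= 87.4 / 100
= 0.8740 m

0.8740 m


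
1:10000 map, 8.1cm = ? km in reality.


Real distance = map distance × scale
= 8.1cm × 10000
= 81000 cm = 810.0 m
= 0.810 km

0.810 km


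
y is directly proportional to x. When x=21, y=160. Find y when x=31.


Direct proportion: y/x = constant
k = 160/21 ≈ 7.6190
y₂ = k × 31 = 160 × 31 / 21 = 4960/21
≈ 236.19

236.19


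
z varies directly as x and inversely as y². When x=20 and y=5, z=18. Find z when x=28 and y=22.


z = k·x/y²
Solve for k using the known point: k = z·y²/x = 18×25/20 = 450/20 = 22.5000
Now evaluate at x=28, y=22:
z = k × 28 / 484 = (450 × 28) / (20 × 484) = 12600/9680
≈ 1.3017

1.3017


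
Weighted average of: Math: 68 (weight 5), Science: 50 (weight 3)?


Numerator = 68×5 + 50×3
= 340 + 150
= 490
Total weight = 8
Weighted avg = 490/8
= 61.25

61.25


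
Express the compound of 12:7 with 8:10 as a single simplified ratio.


Compound ratio = (12×8) : (7×10)
= 96:70
GCD = 2
= 48:35

48:35


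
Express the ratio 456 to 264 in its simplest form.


GCD(456, 264) = 24
456/24 : 264/24
= 19:11

19:11


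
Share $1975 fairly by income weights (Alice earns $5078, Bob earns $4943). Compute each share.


Total income = 5078 + 4943 = $10021
Alice: $1975 × 5078/10021 = $1000.80
Bob: $1975 × 4943/10021 = $974.20
= Alice: $1000.80, Bob: $974.20

Alice: $1000.80, Bob: $974.20


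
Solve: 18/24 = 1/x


Cross multiply: 18 × x = 24 × 1
18x = 24
x = 24 / 18
= 1.33

1.33


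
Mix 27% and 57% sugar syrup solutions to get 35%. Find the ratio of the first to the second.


Let x parts of 27% mix with y parts of 57%.
27x + 57y = 35(x + y)
27x + 57y = 35x + 35y
x(27 - 35) = y(35 - 57)
x/y = (57 - 35)/(35 - 27) = 22/8
Simplify: 11:4
= 11:4

11:4
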